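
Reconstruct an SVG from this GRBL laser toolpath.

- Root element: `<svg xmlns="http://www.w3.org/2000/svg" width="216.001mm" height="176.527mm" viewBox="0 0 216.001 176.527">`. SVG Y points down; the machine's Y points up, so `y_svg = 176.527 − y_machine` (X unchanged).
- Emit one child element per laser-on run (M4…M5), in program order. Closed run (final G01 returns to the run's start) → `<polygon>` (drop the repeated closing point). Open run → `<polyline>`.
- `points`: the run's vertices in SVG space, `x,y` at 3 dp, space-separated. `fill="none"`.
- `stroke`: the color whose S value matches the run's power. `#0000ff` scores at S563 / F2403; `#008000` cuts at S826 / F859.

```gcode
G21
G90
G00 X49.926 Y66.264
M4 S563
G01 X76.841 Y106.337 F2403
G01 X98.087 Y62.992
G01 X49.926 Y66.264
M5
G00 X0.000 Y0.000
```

<svg xmlns="http://www.w3.org/2000/svg" width="216.001mm" height="176.527mm" viewBox="0 0 216.001 176.527">
  <polygon points="49.926,110.263 76.841,70.190 98.087,113.535" fill="none" stroke="#0000ff"/>
</svg>

y_svg = 176.527 − y_m. Every run uses S563, so all elements get stroke `#0000ff` (score).

[1] closed run; points: 49.926,110.263 76.841,70.190 98.087,113.535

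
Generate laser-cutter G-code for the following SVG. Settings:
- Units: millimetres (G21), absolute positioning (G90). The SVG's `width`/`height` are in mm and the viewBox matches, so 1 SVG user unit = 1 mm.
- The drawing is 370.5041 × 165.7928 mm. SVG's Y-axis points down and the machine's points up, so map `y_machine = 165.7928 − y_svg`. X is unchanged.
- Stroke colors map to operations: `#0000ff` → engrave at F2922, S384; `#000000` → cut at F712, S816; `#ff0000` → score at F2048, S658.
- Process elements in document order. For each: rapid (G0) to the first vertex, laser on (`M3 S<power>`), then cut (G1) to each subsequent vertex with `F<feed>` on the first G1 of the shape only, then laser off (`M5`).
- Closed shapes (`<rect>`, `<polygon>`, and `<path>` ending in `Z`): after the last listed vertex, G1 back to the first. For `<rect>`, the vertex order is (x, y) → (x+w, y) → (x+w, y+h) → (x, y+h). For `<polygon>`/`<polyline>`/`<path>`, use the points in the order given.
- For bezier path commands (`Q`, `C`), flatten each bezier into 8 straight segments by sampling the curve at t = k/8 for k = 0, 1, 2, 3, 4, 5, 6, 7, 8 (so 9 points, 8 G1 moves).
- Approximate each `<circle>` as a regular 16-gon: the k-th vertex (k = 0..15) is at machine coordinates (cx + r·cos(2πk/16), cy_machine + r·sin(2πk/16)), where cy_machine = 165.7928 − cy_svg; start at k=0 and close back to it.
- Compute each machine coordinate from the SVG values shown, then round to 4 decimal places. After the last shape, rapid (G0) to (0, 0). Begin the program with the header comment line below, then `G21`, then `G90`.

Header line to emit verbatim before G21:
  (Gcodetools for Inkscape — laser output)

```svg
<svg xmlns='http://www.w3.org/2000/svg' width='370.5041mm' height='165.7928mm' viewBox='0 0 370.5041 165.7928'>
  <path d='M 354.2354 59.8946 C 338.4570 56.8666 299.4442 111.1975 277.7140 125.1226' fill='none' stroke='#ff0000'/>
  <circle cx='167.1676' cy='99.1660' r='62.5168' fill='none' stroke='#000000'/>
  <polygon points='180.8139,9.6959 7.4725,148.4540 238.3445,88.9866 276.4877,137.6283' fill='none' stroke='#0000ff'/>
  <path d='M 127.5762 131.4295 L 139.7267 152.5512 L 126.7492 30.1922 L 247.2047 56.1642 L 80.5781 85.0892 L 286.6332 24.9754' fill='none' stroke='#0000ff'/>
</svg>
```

viewBox `0 0 370.5041 165.7928` with mm width/height → 1 unit = 1 mm. Flip: y_m = 165.7928 − y_svg.

**Shape 1** — `<path>` cubic bezier, stroke `#ff0000` → score (S658, F2048). Control points (SVG): P0=(354.2354,59.8946), P1=(338.4570,56.8666), P2=(299.4442,111.1975), P3=(277.7140,125.1226); sampled at t=k/8. Machine vertices: (354.2354,105.8982) → (347.3085,104.5359) → (338.6782,98.9420) → (328.8193,90.2620) → (318.2066,79.6416) → (307.3149,68.2266) → (296.6191,57.1625) → (286.5938,47.5952) → (277.7140,40.6702). Open path.

**Shape 2** — `<circle>` circle, stroke `#000000` → cut (S816, F712). Machine vertices: (229.6844,66.6268) → (224.9256,90.5509) → (211.3737,110.8329) → (191.0917,124.3848) → (167.1676,129.1436) → (143.2435,124.3848) → (122.9615,110.8329) → (109.4096,90.5509) → (104.6508,66.6268) → (109.4096,42.7027) → (122.9615,22.4207) → (143.2435,8.8688) → (167.1676,4.1100) → (191.0917,8.8688) → (211.3737,22.4207) → (224.9256,42.7027) → (229.6844,66.6268). Closed: final G1 returns to the first vertex.

**Shape 3** — `<polygon>` closed polygon, stroke `#0000ff` → engrave (S384, F2922). Machine vertices: (180.8139,156.0969) → (7.4725,17.3388) → (238.3445,76.8062) → (276.4877,28.1645) → (180.8139,156.0969). Closed: final G1 returns to the first vertex.

**Shape 4** — `<path>` open polyline, stroke `#0000ff` → engrave (S384, F2922). Machine vertices: (127.5762,34.3633) → (139.7267,13.2416) → (126.7492,135.6006) → (247.2047,109.6286) → (80.5781,80.7036) → (286.6332,140.8174). Open path.

(Gcodetools for Inkscape — laser output)
G21
G90
G0 X354.2354 Y105.8982
M3 S658
G1 X347.3085 Y104.5359 F2048
G1 X338.6782 Y98.9420
G1 X328.8193 Y90.2620
G1 X318.2066 Y79.6416
G1 X307.3149 Y68.2266
G1 X296.6191 Y57.1625
G1 X286.5938 Y47.5952
G1 X277.7140 Y40.6702
M5
G0 X229.6844 Y66.6268
M3 S816
G1 X224.9256 Y90.5509 F712
G1 X211.3737 Y110.8329
G1 X191.0917 Y124.3848
G1 X167.1676 Y129.1436
G1 X143.2435 Y124.3848
G1 X122.9615 Y110.8329
G1 X109.4096 Y90.5509
G1 X104.6508 Y66.6268
G1 X109.4096 Y42.7027
G1 X122.9615 Y22.4207
G1 X143.2435 Y8.8688
G1 X167.1676 Y4.1100
G1 X191.0917 Y8.8688
G1 X211.3737 Y22.4207
G1 X224.9256 Y42.7027
G1 X229.6844 Y66.6268
M5
G0 X180.8139 Y156.0969
M3 S384
G1 X7.4725 Y17.3388 F2922
G1 X238.3445 Y76.8062
G1 X276.4877 Y28.1645
G1 X180.8139 Y156.0969
M5
G0 X127.5762 Y34.3633
M3 S384
G1 X139.7267 Y13.2416 F2922
G1 X126.7492 Y135.6006
G1 X247.2047 Y109.6286
G1 X80.5781 Y80.7036
G1 X286.6332 Y140.8174
M5
G0 X0.0000 Y0.0000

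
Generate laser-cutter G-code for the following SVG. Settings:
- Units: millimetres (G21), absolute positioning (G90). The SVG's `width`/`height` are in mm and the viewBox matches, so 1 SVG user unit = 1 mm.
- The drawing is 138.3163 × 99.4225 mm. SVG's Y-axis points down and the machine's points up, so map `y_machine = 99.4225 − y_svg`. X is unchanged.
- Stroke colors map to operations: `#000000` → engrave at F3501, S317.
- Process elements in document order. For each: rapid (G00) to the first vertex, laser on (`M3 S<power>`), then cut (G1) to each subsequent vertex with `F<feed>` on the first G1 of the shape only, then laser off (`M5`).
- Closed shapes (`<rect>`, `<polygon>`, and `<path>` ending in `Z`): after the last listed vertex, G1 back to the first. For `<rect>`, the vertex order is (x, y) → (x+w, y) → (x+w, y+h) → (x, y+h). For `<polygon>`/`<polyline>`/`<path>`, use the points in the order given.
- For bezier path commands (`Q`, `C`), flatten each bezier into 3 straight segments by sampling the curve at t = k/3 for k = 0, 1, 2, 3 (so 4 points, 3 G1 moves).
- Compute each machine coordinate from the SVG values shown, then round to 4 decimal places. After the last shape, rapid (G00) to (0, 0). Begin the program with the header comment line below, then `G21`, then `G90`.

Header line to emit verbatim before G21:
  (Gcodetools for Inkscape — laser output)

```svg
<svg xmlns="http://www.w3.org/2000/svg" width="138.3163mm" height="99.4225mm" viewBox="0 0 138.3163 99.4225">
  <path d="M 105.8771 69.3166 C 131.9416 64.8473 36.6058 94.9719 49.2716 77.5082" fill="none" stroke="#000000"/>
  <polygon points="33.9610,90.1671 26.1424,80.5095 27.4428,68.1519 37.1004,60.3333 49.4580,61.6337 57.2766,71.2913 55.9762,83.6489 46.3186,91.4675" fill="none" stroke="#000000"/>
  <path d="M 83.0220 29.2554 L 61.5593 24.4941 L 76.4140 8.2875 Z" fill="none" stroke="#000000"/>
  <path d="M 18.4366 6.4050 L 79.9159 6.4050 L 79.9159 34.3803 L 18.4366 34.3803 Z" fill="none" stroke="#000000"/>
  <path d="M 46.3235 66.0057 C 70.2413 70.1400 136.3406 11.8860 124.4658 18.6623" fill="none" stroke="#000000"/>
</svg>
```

Since the viewBox matches the mm dimensions, user units are millimetres directly. The only transform is the Y-flip y_m = 99.4225 − y_svg.

Shape 1 is a cubic bezier drawn with `<path>`. Its stroke #000000 means engrave at S317, F3501. After flipping Y the toolpath is (105.8771,30.1059) → (99.9712,26.0877) → (64.1100,17.2696) → (49.2716,21.9143).

Shape 2 is a regular polygon drawn with `<polygon>`. Its stroke #000000 means engrave at S317, F3501. After flipping Y the toolpath is (33.9610,9.2554) → (26.1424,18.9130) → (27.4428,31.2706) → (37.1004,39.0892) → (49.4580,37.7888) → (57.2766,28.1312) → (55.9762,15.7736) → (46.3186,7.9550) → (33.9610,9.2554), returning to the start.

Shape 3 is a regular polygon drawn with `<path>`. Its stroke #000000 means engrave at S317, F3501. After flipping Y the toolpath is (83.0220,70.1671) → (61.5593,74.9284) → (76.4140,91.1350) → (83.0220,70.1671), returning to the start.

Shape 4 is a rectangle drawn with `<path>`. Its stroke #000000 means engrave at S317, F3501. After flipping Y the toolpath is (18.4366,93.0175) → (79.9159,93.0175) → (79.9159,65.0422) → (18.4366,65.0422) → (18.4366,93.0175), returning to the start.

Shape 5 is a cubic bezier drawn with `<path>`. Its stroke #000000 means engrave at S317, F3501. After flipping Y the toolpath is (46.3235,33.4168) → (79.8516,45.3594) → (114.7994,70.5789) → (124.4658,80.7602).

(Gcodetools for Inkscape — laser output)
G21
G90
G00 X105.8771 Y30.1059
M3 S317
G1 X99.9712 Y26.0877 F3501
G1 X64.1100 Y17.2696
G1 X49.2716 Y21.9143
M5
G00 X33.9610 Y9.2554
M3 S317
G1 X26.1424 Y18.9130 F3501
G1 X27.4428 Y31.2706
G1 X37.1004 Y39.0892
G1 X49.4580 Y37.7888
G1 X57.2766 Y28.1312
G1 X55.9762 Y15.7736
G1 X46.3186 Y7.9550
G1 X33.9610 Y9.2554
M5
G00 X83.0220 Y70.1671
M3 S317
G1 X61.5593 Y74.9284 F3501
G1 X76.4140 Y91.1350
G1 X83.0220 Y70.1671
M5
G00 X18.4366 Y93.0175
M3 S317
G1 X79.9159 Y93.0175 F3501
G1 X79.9159 Y65.0422
G1 X18.4366 Y65.0422
G1 X18.4366 Y93.0175
M5
G00 X46.3235 Y33.4168
M3 S317
G1 X79.8516 Y45.3594 F3501
G1 X114.7994 Y70.5789
G1 X124.4658 Y80.7602
M5
G00 X0.0000 Y0.0000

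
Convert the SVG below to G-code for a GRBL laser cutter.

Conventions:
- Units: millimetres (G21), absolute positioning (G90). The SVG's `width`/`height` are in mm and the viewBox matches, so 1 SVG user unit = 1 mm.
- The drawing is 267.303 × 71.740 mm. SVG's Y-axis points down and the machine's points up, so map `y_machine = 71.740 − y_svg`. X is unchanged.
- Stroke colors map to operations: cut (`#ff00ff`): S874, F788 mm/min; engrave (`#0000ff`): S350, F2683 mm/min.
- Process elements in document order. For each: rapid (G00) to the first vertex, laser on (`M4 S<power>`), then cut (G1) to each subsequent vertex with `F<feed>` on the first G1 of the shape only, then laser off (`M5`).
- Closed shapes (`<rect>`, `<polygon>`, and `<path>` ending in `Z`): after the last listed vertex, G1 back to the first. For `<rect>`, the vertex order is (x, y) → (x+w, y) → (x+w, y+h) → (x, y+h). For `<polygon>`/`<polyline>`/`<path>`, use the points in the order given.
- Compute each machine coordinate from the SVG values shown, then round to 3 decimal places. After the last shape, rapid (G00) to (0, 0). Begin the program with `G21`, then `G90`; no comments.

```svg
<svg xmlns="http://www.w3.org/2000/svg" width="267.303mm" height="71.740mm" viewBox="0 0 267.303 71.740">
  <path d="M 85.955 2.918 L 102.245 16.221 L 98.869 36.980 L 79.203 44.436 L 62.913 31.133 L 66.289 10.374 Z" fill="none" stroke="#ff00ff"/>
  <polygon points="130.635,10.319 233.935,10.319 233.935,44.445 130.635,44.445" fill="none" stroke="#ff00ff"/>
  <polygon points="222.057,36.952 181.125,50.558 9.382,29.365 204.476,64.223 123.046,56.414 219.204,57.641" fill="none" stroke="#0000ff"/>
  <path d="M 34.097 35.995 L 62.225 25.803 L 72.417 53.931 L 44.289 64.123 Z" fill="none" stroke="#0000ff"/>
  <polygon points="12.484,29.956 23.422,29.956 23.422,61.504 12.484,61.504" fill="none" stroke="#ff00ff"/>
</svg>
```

G21
G90
G00 X85.955 Y68.822
M4 S874
G1 X102.245 Y55.519 F788
G1 X98.869 Y34.760
G1 X79.203 Y27.304
G1 X62.913 Y40.607
G1 X66.289 Y61.366
G1 X85.955 Y68.822
M5
G00 X130.635 Y61.421
M4 S874
G1 X233.935 Y61.421 F788
G1 X233.935 Y27.295
G1 X130.635 Y27.295
G1 X130.635 Y61.421
M5
G00 X222.057 Y34.788
M4 S350
G1 X181.125 Y21.182 F2683
G1 X9.382 Y42.375
G1 X204.476 Y7.517
G1 X123.046 Y15.326
G1 X219.204 Y14.099
G1 X222.057 Y34.788
M5
G00 X34.097 Y35.745
M4 S350
G1 X62.225 Y45.937 F2683
G1 X72.417 Y17.809
G1 X44.289 Y7.617
G1 X34.097 Y35.745
M5
G00 X12.484 Y41.784
M4 S874
G1 X23.422 Y41.784 F788
G1 X23.422 Y10.236
G1 X12.484 Y10.236
G1 X12.484 Y41.784
M5
G00 X0.000 Y0.000

Since the viewBox matches the mm dimensions, user units are millimetres directly. The only transform is the Y-flip y_m = 71.740 − y_svg.

Shape 1 is a regular polygon drawn with `<path>`. Its stroke #ff00ff means cut at S874, F788. After flipping Y the toolpath is (85.955,68.822) → (102.245,55.519) → (98.869,34.760) → (79.203,27.304) → (62.913,40.607) → (66.289,61.366) → (85.955,68.822), returning to the start.

Shape 2 is a rectangle drawn with `<polygon>`. Its stroke #ff00ff means cut at S874, F788. After flipping Y the toolpath is (130.635,61.421) → (233.935,61.421) → (233.935,27.295) → (130.635,27.295) → (130.635,61.421), returning to the start.

Shape 3 is a closed polygon drawn with `<polygon>`. Its stroke #0000ff means engrave at S350, F2683. After flipping Y the toolpath is (222.057,34.788) → (181.125,21.182) → (9.382,42.375) → (204.476,7.517) → (123.046,15.326) → (219.204,14.099) → (222.057,34.788), returning to the start.

Shape 4 is a regular polygon drawn with `<path>`. Its stroke #0000ff means engrave at S350, F2683. After flipping Y the toolpath is (34.097,35.745) → (62.225,45.937) → (72.417,17.809) → (44.289,7.617) → (34.097,35.745), returning to the start.

Shape 5 is a rectangle drawn with `<polygon>`. Its stroke #ff00ff means cut at S874, F788. After flipping Y the toolpath is (12.484,41.784) → (23.422,41.784) → (23.422,10.236) → (12.484,10.236) → (12.484,41.784), returning to the start.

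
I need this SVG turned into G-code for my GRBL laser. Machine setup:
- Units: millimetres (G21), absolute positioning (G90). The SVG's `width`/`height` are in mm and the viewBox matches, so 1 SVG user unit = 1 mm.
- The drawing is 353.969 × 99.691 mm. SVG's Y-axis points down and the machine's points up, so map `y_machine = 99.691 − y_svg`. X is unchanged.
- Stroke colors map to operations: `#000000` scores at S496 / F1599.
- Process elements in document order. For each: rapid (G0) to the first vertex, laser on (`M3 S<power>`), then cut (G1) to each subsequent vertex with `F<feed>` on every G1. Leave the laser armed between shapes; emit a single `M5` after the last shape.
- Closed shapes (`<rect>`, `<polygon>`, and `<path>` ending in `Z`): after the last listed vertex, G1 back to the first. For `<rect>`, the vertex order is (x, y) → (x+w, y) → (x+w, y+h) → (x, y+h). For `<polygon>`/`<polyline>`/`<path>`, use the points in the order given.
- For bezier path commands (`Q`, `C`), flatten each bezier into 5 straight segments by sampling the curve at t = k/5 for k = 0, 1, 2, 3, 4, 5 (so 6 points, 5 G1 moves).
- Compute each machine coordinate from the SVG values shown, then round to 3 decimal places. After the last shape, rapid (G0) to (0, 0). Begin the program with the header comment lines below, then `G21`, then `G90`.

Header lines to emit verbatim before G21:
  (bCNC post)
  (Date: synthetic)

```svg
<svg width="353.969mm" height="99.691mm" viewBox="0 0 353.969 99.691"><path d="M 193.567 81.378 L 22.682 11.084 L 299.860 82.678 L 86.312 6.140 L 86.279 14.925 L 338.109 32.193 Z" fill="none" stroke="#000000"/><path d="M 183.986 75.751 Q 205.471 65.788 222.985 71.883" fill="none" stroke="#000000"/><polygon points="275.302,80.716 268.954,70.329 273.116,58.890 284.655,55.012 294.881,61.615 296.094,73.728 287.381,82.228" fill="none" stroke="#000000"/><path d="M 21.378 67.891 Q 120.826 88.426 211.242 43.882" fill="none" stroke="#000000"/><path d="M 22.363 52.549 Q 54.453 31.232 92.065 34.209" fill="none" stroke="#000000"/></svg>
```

(bCNC post)
(Date: synthetic)
G21
G90
G0 X193.567 Y18.313
M3 S496
G1 X22.682 Y88.607 F1599
G1 X299.860 Y17.013 F1599
G1 X86.312 Y93.551 F1599
G1 X86.279 Y84.766 F1599
G1 X338.109 Y67.498 F1599
G1 X193.567 Y18.313 F1599
G0 X183.986 Y23.940
M3 S496
G1 X192.421 Y27.283 F1599
G1 X200.539 Y29.341 F1599
G1 X208.338 Y30.115 F1599
G1 X215.821 Y29.604 F1599
G1 X222.985 Y27.808 F1599
G0 X275.302 Y18.975
M3 S496
G1 X268.954 Y29.362 F1599
G1 X273.116 Y40.801 F1599
G1 X284.655 Y44.679 F1599
G1 X294.881 Y38.076 F1599
G1 X296.094 Y25.963 F1599
G1 X287.381 Y17.463 F1599
G1 X275.302 Y18.975 F1599
G0 X21.378 Y31.800
M3 S496
G1 X60.796 Y26.189 F1599
G1 X99.491 Y25.785 F1599
G1 X137.464 Y30.586 F1599
G1 X174.714 Y40.595 F1599
G1 X211.242 Y55.809 F1599
G0 X22.363 Y47.142
M3 S496
G1 X35.420 Y54.697 F1599
G1 X48.919 Y60.309 F1599
G1 X62.859 Y63.977 F1599
G1 X77.241 Y65.701 F1599
G1 X92.065 Y65.482 F1599
M5
G0 X0.000 Y0.000

Since the viewBox matches the mm dimensions, user units are millimetres directly. The only transform is the Y-flip y_m = 99.691 − y_svg.

Shape 1 is a closed polygon drawn with `<path>`. Its stroke #000000 means score at S496, F1599. After flipping Y the toolpath is (193.567,18.313) → (22.682,88.607) → (299.860,17.013) → (86.312,93.551) → (86.279,84.766) → (338.109,67.498) → (193.567,18.313), returning to the start.

Shape 2 is a quadratic bezier drawn with `<path>`. Its stroke #000000 means score at S496, F1599. After flipping Y the toolpath is (183.986,23.940) → (192.421,27.283) → (200.539,29.341) → (208.338,30.115) → (215.821,29.604) → (222.985,27.808).

Shape 3 is a regular polygon drawn with `<polygon>`. Its stroke #000000 means score at S496, F1599. After flipping Y the toolpath is (275.302,18.975) → (268.954,29.362) → (273.116,40.801) → (284.655,44.679) → (294.881,38.076) → (296.094,25.963) → (287.381,17.463) → (275.302,18.975), returning to the start.

Shape 4 is a quadratic bezier drawn with `<path>`. Its stroke #000000 means score at S496, F1599. After flipping Y the toolpath is (21.378,31.800) → (60.796,26.189) → (99.491,25.785) → (137.464,30.586) → (174.714,40.595) → (211.242,55.809).

Shape 5 is a quadratic bezier drawn with `<path>`. Its stroke #000000 means score at S496, F1599. After flipping Y the toolpath is (22.363,47.142) → (35.420,54.697) → (48.919,60.309) → (62.859,63.977) → (77.241,65.701) → (92.065,65.482).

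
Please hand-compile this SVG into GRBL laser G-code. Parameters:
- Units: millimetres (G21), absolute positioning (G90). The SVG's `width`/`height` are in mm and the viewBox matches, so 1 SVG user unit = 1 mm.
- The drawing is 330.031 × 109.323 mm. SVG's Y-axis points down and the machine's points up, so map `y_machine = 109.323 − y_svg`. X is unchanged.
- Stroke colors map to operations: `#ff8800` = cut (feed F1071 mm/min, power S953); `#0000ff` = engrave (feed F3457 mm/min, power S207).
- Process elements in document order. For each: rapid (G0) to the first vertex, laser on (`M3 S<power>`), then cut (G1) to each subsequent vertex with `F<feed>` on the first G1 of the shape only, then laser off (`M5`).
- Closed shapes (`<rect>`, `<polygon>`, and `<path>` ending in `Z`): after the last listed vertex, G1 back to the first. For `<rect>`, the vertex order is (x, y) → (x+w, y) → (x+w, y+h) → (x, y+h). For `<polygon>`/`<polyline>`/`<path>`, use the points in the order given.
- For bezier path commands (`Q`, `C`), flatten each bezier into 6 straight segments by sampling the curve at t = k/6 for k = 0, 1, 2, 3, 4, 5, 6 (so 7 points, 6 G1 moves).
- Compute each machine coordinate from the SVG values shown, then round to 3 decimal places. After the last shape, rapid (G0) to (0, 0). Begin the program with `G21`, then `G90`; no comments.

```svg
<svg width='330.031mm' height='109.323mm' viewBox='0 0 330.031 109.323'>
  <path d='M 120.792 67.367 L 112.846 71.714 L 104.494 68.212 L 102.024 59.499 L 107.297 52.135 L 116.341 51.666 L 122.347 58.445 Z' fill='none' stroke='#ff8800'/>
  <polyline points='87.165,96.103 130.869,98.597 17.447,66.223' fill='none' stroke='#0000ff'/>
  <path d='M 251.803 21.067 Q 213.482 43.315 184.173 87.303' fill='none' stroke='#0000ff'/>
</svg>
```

1 u = 1 mm; y_m = 109.323 − y.

[1] `<path>` regular polygon, #ff8800→cut S953 F1071: (120.792,41.956) → (112.846,37.609) → (104.494,41.111) → (102.024,49.824) → (107.297,57.188) → (116.341,57.657) → (122.347,50.878) → (120.792,41.956) (closed)

[2] `<polyline>` open polyline, #0000ff→engrave S207 F3457: (87.165,13.220) → (130.869,10.726) → (17.447,43.100)

[3] `<path>` quadratic bezier, #0000ff→engrave S207 F3457: (251.803,88.256) → (239.280,80.236) → (227.257,71.008) → (215.735,60.573) → (204.714,48.930) → (194.193,36.079) → (184.173,22.020)

G21
G90
G0 X120.792 Y41.956
M3 S953
G1 X112.846 Y37.609 F1071
G1 X104.494 Y41.111
G1 X102.024 Y49.824
G1 X107.297 Y57.188
G1 X116.341 Y57.657
G1 X122.347 Y50.878
G1 X120.792 Y41.956
M5
G0 X87.165 Y13.220
M3 S207
G1 X130.869 Y10.726 F3457
G1 X17.447 Y43.100
M5
G0 X251.803 Y88.256
M3 S207
G1 X239.280 Y80.236 F3457
G1 X227.257 Y71.008
G1 X215.735 Y60.573
G1 X204.714 Y48.930
G1 X194.193 Y36.079
G1 X184.173 Y22.020
M5
G0 X0.000 Y0.000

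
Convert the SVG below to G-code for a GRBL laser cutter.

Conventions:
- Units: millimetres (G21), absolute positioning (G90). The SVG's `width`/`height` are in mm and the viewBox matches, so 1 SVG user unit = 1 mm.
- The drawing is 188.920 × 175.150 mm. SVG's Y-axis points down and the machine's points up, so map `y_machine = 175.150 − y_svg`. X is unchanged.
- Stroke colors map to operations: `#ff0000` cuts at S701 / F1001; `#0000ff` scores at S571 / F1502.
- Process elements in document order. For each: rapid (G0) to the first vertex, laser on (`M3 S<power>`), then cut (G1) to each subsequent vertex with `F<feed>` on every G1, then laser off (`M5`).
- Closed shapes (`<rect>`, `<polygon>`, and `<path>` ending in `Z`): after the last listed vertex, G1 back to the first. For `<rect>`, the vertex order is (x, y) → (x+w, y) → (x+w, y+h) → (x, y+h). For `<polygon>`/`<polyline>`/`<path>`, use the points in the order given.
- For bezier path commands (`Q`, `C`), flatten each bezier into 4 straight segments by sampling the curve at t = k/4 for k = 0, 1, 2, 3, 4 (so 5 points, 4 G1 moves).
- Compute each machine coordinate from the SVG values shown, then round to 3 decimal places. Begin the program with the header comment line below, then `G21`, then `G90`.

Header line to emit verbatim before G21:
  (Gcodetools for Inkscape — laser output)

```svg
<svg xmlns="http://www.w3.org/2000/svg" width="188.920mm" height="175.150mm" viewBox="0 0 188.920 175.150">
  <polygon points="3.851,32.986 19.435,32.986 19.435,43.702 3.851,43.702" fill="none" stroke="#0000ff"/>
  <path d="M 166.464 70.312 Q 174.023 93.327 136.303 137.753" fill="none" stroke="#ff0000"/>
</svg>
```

Since the viewBox matches the mm dimensions, user units are millimetres directly. The only transform is the Y-flip y_m = 175.150 − y_svg.

Shape 1 is a rectangle drawn with `<polygon>`. Its stroke #0000ff means score at S571, F1502. After flipping Y the toolpath is (3.851,142.164) → (19.435,142.164) → (19.435,131.448) → (3.851,131.448) → (3.851,142.164), returning to the start.

Shape 2 is a quadratic bezier drawn with `<path>`. Its stroke #ff0000 means cut at S701, F1001. After flipping Y the toolpath is (166.464,104.838) → (167.414,91.992) → (162.703,76.470) → (152.333,58.272) → (136.303,37.397).

(Gcodetools for Inkscape — laser output)
G21
G90
G0 X3.851 Y142.164
M3 S571
G1 X19.435 Y142.164 F1502
G1 X19.435 Y131.448 F1502
G1 X3.851 Y131.448 F1502
G1 X3.851 Y142.164 F1502
M5
G0 X166.464 Y104.838
M3 S701
G1 X167.414 Y91.992 F1001
G1 X162.703 Y76.470 F1001
G1 X152.333 Y58.272 F1001
G1 X136.303 Y37.397 F1001
M5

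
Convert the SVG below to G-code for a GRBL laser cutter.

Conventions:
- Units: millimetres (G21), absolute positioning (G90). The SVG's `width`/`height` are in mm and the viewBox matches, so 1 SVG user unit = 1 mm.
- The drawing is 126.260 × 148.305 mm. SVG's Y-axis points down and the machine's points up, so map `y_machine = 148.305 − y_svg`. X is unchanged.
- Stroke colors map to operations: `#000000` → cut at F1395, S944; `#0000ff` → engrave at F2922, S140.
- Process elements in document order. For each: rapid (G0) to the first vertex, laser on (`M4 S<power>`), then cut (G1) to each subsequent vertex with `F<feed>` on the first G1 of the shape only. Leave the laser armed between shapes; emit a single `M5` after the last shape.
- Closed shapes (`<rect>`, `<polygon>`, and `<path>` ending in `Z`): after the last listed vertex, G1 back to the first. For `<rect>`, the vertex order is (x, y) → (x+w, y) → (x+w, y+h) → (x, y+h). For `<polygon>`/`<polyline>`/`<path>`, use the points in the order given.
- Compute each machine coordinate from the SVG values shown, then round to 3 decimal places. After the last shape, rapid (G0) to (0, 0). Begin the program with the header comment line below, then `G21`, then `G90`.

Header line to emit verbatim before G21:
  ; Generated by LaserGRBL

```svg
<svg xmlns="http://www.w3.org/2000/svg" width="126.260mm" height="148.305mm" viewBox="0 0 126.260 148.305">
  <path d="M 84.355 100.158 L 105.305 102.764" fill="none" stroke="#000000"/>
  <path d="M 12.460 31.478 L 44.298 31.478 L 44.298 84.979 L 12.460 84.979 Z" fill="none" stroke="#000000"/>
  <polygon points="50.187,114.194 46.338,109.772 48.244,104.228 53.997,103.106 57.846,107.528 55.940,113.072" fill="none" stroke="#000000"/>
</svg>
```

1 u = 1 mm; y_m = 148.305 − y.

[1] `<path>` line segment, #000000→cut S944 F1395: (84.355,48.147) → (105.305,45.541)

[2] `<path>` rectangle, #000000→cut S944 F1395: (12.460,116.827) → (44.298,116.827) → (44.298,63.326) → (12.460,63.326) → (12.460,116.827) (closed)

[3] `<polygon>` regular polygon, #000000→cut S944 F1395: (50.187,34.111) → (46.338,38.533) → (48.244,44.077) → (53.997,45.199) → (57.846,40.777) → (55.940,35.233) → (50.187,34.111) (closed)

; Generated by LaserGRBL
G21
G90
G0 X84.355 Y48.147
M4 S944
G1 X105.305 Y45.541 F1395
G0 X12.460 Y116.827
M4 S944
G1 X44.298 Y116.827 F1395
G1 X44.298 Y63.326
G1 X12.460 Y63.326
G1 X12.460 Y116.827
G0 X50.187 Y34.111
M4 S944
G1 X46.338 Y38.533 F1395
G1 X48.244 Y44.077
G1 X53.997 Y45.199
G1 X57.846 Y40.777
G1 X55.940 Y35.233
G1 X50.187 Y34.111
M5
G0 X0.000 Y0.000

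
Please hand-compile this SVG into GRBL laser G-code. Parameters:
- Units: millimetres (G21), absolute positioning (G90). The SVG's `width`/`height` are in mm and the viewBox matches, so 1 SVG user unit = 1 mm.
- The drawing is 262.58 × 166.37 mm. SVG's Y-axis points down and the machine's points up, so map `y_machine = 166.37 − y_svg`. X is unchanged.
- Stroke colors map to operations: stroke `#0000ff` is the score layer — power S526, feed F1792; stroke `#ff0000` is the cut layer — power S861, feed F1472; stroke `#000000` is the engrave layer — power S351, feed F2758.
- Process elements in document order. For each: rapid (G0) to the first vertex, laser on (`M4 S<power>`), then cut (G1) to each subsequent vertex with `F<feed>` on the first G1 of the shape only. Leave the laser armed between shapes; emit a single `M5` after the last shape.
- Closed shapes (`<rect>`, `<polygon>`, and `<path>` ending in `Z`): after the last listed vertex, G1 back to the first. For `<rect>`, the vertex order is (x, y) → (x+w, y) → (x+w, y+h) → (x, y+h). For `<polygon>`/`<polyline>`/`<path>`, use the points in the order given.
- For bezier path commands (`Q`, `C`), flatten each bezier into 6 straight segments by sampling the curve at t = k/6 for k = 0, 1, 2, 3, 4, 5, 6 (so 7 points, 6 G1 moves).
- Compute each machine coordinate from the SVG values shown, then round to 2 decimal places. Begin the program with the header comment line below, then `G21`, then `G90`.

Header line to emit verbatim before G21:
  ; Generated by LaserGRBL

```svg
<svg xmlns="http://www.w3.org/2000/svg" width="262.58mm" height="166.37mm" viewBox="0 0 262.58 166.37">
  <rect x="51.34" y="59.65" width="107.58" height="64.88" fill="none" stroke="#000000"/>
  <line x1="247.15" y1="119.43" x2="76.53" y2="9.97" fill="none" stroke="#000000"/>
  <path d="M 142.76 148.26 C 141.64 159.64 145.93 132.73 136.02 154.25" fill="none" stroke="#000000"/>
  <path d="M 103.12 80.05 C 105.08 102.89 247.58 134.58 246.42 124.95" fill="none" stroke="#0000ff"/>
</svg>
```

; Generated by LaserGRBL
G21
G90
G0 X51.34 Y106.72
M4 S351
G1 X158.92 Y106.72 F2758
G1 X158.92 Y41.84
G1 X51.34 Y41.84
G1 X51.34 Y106.72
G0 X247.15 Y46.94
M4 S351
G1 X76.53 Y156.40 F2758
G0 X142.76 Y18.11
M4 S351
G1 X142.56 Y15.21 F2758
G1 X142.72 Y16.28
G1 X142.69 Y18.92
G1 X141.92 Y20.71
G1 X139.88 Y19.25
G1 X136.02 Y12.12
G0 X103.12 Y86.32
M4 S526
G1 X114.50 Y74.39 F1792
G1 X141.40 Y62.39
G1 X175.94 Y51.69
G1 X210.22 Y43.71
G1 X236.34 Y39.82
G1 X246.42 Y41.42
M5

Since the viewBox matches the mm dimensions, user units are millimetres directly. The only transform is the Y-flip y_m = 166.37 − y_svg.

Shape 1 is a rectangle drawn with `<rect>`. Its stroke #000000 means engrave at S351, F2758. After flipping Y the toolpath is (51.34,106.72) → (158.92,106.72) → (158.92,41.84) → (51.34,41.84) → (51.34,106.72), returning to the start.

Shape 2 is a line segment drawn with `<line>`. Its stroke #000000 means engrave at S351, F2758. After flipping Y the toolpath is (247.15,46.94) → (76.53,156.40).

Shape 3 is a cubic bezier drawn with `<path>`. Its stroke #000000 means engrave at S351, F2758. After flipping Y the toolpath is (142.76,18.11) → (142.56,15.21) → (142.72,16.28) → (142.69,18.92) → (141.92,20.71) → (139.88,19.25) → (136.02,12.12).

Shape 4 is a cubic bezier drawn with `<path>`. Its stroke #0000ff means score at S526, F1792. After flipping Y the toolpath is (103.12,86.32) → (114.50,74.39) → (141.40,62.39) → (175.94,51.69) → (210.22,43.71) → (236.34,39.82) → (246.42,41.42).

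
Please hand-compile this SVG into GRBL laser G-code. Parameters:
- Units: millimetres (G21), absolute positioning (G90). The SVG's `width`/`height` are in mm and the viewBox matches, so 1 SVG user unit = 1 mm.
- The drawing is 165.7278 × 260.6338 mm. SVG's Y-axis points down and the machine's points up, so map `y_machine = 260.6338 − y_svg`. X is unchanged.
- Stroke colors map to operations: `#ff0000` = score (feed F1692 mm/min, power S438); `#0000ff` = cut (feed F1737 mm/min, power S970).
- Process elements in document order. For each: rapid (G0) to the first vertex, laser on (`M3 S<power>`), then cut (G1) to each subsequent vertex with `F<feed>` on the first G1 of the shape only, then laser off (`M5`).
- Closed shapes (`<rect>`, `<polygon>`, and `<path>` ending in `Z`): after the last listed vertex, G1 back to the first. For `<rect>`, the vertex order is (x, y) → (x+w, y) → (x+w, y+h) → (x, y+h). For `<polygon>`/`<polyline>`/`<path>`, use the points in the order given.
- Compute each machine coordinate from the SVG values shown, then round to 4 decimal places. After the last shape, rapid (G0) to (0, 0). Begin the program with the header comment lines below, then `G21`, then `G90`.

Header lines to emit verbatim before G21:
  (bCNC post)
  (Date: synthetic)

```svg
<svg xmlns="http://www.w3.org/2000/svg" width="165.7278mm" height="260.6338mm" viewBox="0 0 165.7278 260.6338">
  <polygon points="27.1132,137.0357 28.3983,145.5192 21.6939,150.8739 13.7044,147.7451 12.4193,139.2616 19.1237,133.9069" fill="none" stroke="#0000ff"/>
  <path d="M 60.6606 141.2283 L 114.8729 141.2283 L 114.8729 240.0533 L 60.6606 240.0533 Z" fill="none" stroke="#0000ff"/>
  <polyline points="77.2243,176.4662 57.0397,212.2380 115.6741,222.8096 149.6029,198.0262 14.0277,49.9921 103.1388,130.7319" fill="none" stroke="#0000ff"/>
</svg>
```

(bCNC post)
(Date: synthetic)
G21
G90
G0 X27.1132 Y123.5981
M3 S970
G1 X28.3983 Y115.1146 F1737
G1 X21.6939 Y109.7599
G1 X13.7044 Y112.8887
G1 X12.4193 Y121.3722
G1 X19.1237 Y126.7269
G1 X27.1132 Y123.5981
M5
G0 X60.6606 Y119.4055
M3 S970
G1 X114.8729 Y119.4055 F1737
G1 X114.8729 Y20.5805
G1 X60.6606 Y20.5805
G1 X60.6606 Y119.4055
M5
G0 X77.2243 Y84.1676
M3 S970
G1 X57.0397 Y48.3958 F1737
G1 X115.6741 Y37.8242
G1 X149.6029 Y62.6076
G1 X14.0277 Y210.6417
G1 X103.1388 Y129.9019
M5
G0 X0.0000 Y0.0000

viewBox `0 0 165.7278 260.6338` with mm width/height → 1 unit = 1 mm. Flip: y_m = 260.6338 − y_svg.

**Shape 1** — `<polygon>` regular polygon, stroke `#0000ff` → cut (S970, F1737). Machine vertices: (27.1132,123.5981) → (28.3983,115.1146) → (21.6939,109.7599) → (13.7044,112.8887) → (12.4193,121.3722) → (19.1237,126.7269) → (27.1132,123.5981). Closed: final G1 returns to the first vertex.

**Shape 2** — `<path>` rectangle, stroke `#0000ff` → cut (S970, F1737). Machine vertices: (60.6606,119.4055) → (114.8729,119.4055) → (114.8729,20.5805) → (60.6606,20.5805) → (60.6606,119.4055). Closed: final G1 returns to the first vertex.

**Shape 3** — `<polyline>` open polyline, stroke `#0000ff` → cut (S970, F1737). Machine vertices: (77.2243,84.1676) → (57.0397,48.3958) → (115.6741,37.8242) → (149.6029,62.6076) → (14.0277,210.6417) → (103.1388,129.9019). Open path.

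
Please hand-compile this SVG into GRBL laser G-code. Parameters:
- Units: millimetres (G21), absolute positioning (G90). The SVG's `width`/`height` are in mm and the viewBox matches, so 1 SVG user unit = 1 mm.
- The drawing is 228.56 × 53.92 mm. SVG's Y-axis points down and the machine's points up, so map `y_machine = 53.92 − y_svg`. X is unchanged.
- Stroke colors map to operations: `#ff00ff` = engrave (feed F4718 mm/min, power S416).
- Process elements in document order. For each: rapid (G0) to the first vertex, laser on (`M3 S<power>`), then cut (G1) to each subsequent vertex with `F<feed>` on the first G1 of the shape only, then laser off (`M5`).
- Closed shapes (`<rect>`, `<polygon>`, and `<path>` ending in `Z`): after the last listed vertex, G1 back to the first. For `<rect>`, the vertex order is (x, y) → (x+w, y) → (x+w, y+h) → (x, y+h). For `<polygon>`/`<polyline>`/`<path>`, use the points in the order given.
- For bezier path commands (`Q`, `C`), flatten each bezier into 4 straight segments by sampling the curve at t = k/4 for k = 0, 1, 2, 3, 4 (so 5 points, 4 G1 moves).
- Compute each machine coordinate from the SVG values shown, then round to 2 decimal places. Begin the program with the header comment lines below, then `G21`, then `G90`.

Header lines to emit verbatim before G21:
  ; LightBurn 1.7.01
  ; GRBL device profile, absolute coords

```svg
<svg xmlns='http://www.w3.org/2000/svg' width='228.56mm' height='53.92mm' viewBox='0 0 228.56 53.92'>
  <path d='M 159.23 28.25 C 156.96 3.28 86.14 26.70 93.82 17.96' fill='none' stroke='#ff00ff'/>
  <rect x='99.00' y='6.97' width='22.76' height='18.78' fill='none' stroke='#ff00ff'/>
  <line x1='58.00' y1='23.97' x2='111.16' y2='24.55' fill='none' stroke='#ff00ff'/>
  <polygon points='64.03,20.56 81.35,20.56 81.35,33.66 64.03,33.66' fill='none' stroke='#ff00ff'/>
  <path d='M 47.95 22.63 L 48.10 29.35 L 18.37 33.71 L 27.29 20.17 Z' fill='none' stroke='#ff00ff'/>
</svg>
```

viewBox `0 0 228.56 53.92` with mm width/height → 1 unit = 1 mm. Flip: y_m = 53.92 − y_svg.

**Shape 1** — `<path>` cubic bezier, stroke `#ff00ff` → engrave (S416, F4718). Control points (SVG): P0=(159.23,28.25), P1=(156.96,3.28), P2=(86.14,26.70), P3=(93.82,17.96); sampled at t=k/4. Machine vertices: (159.23,25.67) → (146.97,36.58) → (122.79,36.90) → (100.48,34.18) → (93.82,35.96). Open path.

**Shape 2** — `<rect>` rectangle, stroke `#ff00ff` → engrave (S416, F4718). Machine vertices: (99.00,46.95) → (121.76,46.95) → (121.76,28.17) → (99.00,28.17) → (99.00,46.95). Closed: final G1 returns to the first vertex.

**Shape 3** — `<line>` line segment, stroke `#ff00ff` → engrave (S416, F4718). Machine vertices: (58.00,29.95) → (111.16,29.37). Open path.

**Shape 4** — `<polygon>` rectangle, stroke `#ff00ff` → engrave (S416, F4718). Machine vertices: (64.03,33.36) → (81.35,33.36) → (81.35,20.26) → (64.03,20.26) → (64.03,33.36). Closed: final G1 returns to the first vertex.

**Shape 5** — `<path>` closed polygon, stroke `#ff00ff` → engrave (S416, F4718). Machine vertices: (47.95,31.29) → (48.10,24.57) → (18.37,20.21) → (27.29,33.75) → (47.95,31.29). Closed: final G1 returns to the first vertex.

; LightBurn 1.7.01
; GRBL device profile, absolute coords
G21
G90
G0 X159.23 Y25.67
M3 S416
G1 X146.97 Y36.58 F4718
G1 X122.79 Y36.90
G1 X100.48 Y34.18
G1 X93.82 Y35.96
M5
G0 X99.00 Y46.95
M3 S416
G1 X121.76 Y46.95 F4718
G1 X121.76 Y28.17
G1 X99.00 Y28.17
G1 X99.00 Y46.95
M5
G0 X58.00 Y29.95
M3 S416
G1 X111.16 Y29.37 F4718
M5
G0 X64.03 Y33.36
M3 S416
G1 X81.35 Y33.36 F4718
G1 X81.35 Y20.26
G1 X64.03 Y20.26
G1 X64.03 Y33.36
M5
G0 X47.95 Y31.29
M3 S416
G1 X48.10 Y24.57 F4718
G1 X18.37 Y20.21
G1 X27.29 Y33.75
G1 X47.95 Y31.29
M5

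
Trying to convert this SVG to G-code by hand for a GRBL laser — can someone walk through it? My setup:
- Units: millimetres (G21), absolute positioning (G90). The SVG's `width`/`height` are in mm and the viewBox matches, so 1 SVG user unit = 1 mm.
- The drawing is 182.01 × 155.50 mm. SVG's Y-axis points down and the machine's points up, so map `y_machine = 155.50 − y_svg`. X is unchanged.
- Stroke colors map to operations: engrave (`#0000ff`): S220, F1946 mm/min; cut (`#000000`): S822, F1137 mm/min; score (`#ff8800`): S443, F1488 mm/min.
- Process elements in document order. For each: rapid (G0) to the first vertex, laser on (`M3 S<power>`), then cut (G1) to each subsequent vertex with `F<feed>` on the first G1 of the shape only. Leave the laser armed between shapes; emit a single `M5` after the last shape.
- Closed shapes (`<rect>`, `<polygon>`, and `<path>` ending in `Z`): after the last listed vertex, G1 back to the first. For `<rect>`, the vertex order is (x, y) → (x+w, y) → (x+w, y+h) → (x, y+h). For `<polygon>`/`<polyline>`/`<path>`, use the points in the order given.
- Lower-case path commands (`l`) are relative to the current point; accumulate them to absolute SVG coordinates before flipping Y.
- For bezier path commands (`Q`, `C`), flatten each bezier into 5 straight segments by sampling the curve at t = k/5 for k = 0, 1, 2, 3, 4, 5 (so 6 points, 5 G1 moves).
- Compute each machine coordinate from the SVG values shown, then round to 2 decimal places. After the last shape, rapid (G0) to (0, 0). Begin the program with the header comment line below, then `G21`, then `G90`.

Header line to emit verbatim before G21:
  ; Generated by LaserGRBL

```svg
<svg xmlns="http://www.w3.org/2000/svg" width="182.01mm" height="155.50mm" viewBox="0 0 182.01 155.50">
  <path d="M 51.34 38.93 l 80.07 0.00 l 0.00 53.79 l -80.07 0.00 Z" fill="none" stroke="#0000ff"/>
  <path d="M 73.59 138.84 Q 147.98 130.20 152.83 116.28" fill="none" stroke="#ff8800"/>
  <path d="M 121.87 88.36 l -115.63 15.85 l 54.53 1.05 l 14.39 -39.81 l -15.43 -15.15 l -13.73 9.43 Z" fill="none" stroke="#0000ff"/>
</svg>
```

; Generated by LaserGRBL
G21
G90
G0 X51.34 Y116.57
M3 S220
G1 X131.41 Y116.57 F1946
G1 X131.41 Y62.78
G1 X51.34 Y62.78
G1 X51.34 Y116.57
G0 X73.59 Y16.66
M3 S443
G1 X100.56 Y20.33 F1488
G1 X121.98 Y24.42
G1 X137.82 Y28.93
G1 X148.11 Y33.86
G1 X152.83 Y39.22
G0 X121.87 Y67.14
M3 S220
G1 X6.24 Y51.29 F1946
G1 X60.77 Y50.24
G1 X75.16 Y90.05
G1 X59.73 Y105.20
G1 X46.00 Y95.77
G1 X121.87 Y67.14
M5
G0 X0.00 Y0.00

viewBox `0 0 182.01 155.50` with mm width/height → 1 unit = 1 mm. Flip: y_m = 155.50 − y_svg.

**Shape 1** — `<path>` rectangle, stroke `#0000ff` → engrave (S220, F1946). Machine vertices: (51.34,116.57) → (131.41,116.57) → (131.41,62.78) → (51.34,62.78) → (51.34,116.57). Closed: final G1 returns to the first vertex.

**Shape 2** — `<path>` quadratic bezier, stroke `#ff8800` → score (S443, F1488). Control points (SVG): P0=(73.59,138.84), P1=(147.98,130.20), P2=(152.83,116.28); sampled at t=k/5. Machine vertices: (73.59,16.66) → (100.56,20.33) → (121.98,24.42) → (137.82,28.93) → (148.11,33.86) → (152.83,39.22). Open path.

**Shape 3** — `<path>` closed polygon, stroke `#0000ff` → engrave (S220, F1946). Machine vertices: (121.87,67.14) → (6.24,51.29) → (60.77,50.24) → (75.16,90.05) → (59.73,105.20) → (46.00,95.77) → (121.87,67.14). Closed: final G1 returns to the first vertex.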